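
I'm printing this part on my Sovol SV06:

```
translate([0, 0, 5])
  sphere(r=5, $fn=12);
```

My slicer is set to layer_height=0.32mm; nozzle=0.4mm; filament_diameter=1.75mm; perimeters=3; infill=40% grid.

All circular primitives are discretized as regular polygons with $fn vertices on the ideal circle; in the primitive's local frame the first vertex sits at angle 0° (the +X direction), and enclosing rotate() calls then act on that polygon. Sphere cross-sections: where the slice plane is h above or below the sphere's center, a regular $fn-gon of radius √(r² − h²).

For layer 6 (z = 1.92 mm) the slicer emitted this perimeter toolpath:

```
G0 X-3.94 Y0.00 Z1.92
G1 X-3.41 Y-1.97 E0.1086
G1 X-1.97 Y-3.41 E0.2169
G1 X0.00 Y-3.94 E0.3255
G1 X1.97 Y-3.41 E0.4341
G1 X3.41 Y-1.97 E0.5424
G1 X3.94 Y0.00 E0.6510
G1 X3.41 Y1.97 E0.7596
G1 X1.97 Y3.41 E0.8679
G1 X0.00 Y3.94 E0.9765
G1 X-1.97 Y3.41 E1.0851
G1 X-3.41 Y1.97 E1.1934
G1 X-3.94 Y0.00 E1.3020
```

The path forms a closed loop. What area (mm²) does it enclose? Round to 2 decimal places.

46.54 mm²

Apply the shoelace formula to the sequence of (X, Y) vertices; enclosed area = 46.54 mm².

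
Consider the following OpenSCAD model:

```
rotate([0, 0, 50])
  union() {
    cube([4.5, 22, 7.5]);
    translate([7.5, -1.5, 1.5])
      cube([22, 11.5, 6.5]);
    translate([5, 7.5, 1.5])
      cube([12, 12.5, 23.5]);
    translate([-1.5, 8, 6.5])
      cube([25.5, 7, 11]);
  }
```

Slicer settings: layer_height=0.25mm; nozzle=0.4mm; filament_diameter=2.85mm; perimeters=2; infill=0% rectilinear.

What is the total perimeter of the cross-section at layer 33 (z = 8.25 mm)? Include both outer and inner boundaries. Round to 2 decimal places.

At z = 8.25 mm: the cube does not reach this height (z outside [0, 7.5]); the cube at (7.5, -1.5) does not reach this height (z outside [1.5, 8]); the 12×12.5 cube at (5, 7.5) contributes its full rectangle (perimeter 49.00 mm); the cube at (-1.5, 8) is present — its section is the full 25.5×7 rectangle (perimeter 65.00 mm); Merging all regions: the regions partially overlap (shared area 84.00 mm²), so the edge portions inside another operand are dropped and the merged outline is re-measured after clipping — boundary = 76.00 mm; (whole slice rotated 50° about Z — lengths, areas and connectivity unchanged). Overall, the cross-section is a single solid region. Total boundary length (outer) = 76.00 mm.

76.00 mm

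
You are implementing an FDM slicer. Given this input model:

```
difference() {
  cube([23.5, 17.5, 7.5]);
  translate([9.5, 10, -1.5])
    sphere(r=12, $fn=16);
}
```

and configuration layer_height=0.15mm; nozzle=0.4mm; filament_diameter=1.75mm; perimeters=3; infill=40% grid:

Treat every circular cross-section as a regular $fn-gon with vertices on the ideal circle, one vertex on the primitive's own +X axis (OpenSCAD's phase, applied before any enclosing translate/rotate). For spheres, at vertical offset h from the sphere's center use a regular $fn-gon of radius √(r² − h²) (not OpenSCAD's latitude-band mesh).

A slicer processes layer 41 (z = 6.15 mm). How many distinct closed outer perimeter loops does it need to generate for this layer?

At z = 6.15 mm: the 23.5×17.5 cube contributes its full rectangle; the r=12 sphere at (9.5, 10) slices to a regular 16-gon of circumradius 9.245 (√(r²−h²) with h=7.65 from center); After the difference (first − rest): starting from the 23.5×17.5 cube, the r=12 sphere at (9.5, 10) partially overlaps it — only the 250.20 mm² overlap (of its 261.69 mm²) is removed, clipping the outline — 1 connected region. The result has 1 disconnected region.

1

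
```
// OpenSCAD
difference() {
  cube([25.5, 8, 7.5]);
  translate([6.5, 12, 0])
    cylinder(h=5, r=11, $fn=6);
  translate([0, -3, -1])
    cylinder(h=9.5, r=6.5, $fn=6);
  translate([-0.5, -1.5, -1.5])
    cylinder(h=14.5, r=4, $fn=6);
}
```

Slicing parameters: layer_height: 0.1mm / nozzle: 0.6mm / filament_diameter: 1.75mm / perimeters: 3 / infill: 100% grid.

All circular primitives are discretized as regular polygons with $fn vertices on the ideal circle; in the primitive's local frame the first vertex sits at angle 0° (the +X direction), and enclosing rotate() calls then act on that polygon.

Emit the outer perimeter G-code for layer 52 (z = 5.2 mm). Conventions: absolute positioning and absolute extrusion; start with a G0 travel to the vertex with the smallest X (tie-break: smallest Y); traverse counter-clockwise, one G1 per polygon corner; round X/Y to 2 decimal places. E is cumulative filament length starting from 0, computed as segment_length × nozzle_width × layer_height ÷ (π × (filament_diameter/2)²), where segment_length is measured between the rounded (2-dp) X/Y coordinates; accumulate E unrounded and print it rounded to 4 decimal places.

At z = 5.2 mm: the cube is present — its section is the full 25.5×8 rectangle; the cylinder at (6.5, 12) is absent (z outside [0, 5]); the r=6.5 cylinder at (0, -3) gives a regular 6-gon of circumradius 6.5 (constant along its height); the r=4 cylinder at (-0.5, -1.5) contributes a regular 6-gon of circumradius 4; Subtracting the remaining from the first: starting from the 25.5×8 cube, the r=6.5 cylinder at (0, -3) partially overlaps it — only the 10.54 mm² overlap (of its 109.77 mm²) is removed, clipping the outline; the r=4 cylinder at (-0.5, -1.5) misses the remaining region (no effect) — 1 connected region. The outline is a single polygon with 6 vertices. Extrusion per mm of travel: 0.6 × 0.1 / (π × 0.875²) = 0.024945. Accumulating E over each segment gives final E = 1.6436.

G0 X0.00 Y2.63 Z5.20
G1 X3.25 Y2.63 E0.0811
G1 X4.77 Y0.00 E0.1568
G1 X25.50 Y0.00 E0.6740
G1 X25.50 Y8.00 E0.8735
G1 X0.00 Y8.00 E1.5096
G1 X0.00 Y2.63 E1.6436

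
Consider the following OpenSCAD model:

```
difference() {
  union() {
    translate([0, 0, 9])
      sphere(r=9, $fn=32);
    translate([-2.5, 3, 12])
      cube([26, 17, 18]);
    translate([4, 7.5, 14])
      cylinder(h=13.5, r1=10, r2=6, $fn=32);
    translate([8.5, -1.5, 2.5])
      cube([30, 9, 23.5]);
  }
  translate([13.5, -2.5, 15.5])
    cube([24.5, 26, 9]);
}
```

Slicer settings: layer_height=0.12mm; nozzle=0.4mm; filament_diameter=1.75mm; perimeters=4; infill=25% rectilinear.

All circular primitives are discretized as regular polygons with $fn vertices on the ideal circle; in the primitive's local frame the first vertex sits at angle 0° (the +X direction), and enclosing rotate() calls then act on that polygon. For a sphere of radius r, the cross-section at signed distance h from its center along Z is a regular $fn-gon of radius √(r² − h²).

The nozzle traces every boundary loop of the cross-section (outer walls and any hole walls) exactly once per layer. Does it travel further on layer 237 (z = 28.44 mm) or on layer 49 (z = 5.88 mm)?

Layer 237 (z = 28.44): the sphere is not intersected at this z (|z−center|=19.440 > r=9); the cube at (-2.5, 3) is present — its section is the full 26×17 rectangle (perimeter 86.00 mm); the cone at (4, 7.5) is not intersected at this z (z outside [14, 27.5]); the cube at (8.5, -1.5) is not intersected at this z (z outside [2.5, 26]); Merging all regions: only the 26×17 cube at (-2.5, 3) is present, so the union is just that shape — boundary = 86.00 mm; the cube at (13.5, -2.5) is absent (z outside [15.5, 24.5]); Taking the first minus the rest: none of the subtracted shapes is present at this height, so the result so far is unchanged — boundary = 86.00 mm. So its perimeter = 86.00 mm. Layer 49 (z = 5.88): the r=9 sphere contributes a regular 32-gon of circumradius √(9²−3.12²) = 8.442 (perimeter = 2·32·8.442·sin(180°/32) = 52.96 mm); the cube at (-2.5, 3) is not intersected at this z (z outside [12, 30]); the cone at (4, 7.5) does not reach this height (z outside [14, 27.5]); the cube at (8.5, -1.5) (footprint 30×9) is included at this height (perimeter 78.00 mm); Combining (union): the 2 present regions are separate (no shared area or edge), so areas and boundary lengths simply add and each stays a separate island — boundary = 130.96 mm; the cube at (13.5, -2.5) is absent (z outside [15.5, 24.5]); After the difference (first − rest): none of the subtracted shapes is present at this height, so the result so far is unchanged — boundary = 130.96 mm. So its perimeter = 130.96 mm. Layer 49 is larger (130.96 vs 86.00 mm).

layer 49 (z = 5.88 mm)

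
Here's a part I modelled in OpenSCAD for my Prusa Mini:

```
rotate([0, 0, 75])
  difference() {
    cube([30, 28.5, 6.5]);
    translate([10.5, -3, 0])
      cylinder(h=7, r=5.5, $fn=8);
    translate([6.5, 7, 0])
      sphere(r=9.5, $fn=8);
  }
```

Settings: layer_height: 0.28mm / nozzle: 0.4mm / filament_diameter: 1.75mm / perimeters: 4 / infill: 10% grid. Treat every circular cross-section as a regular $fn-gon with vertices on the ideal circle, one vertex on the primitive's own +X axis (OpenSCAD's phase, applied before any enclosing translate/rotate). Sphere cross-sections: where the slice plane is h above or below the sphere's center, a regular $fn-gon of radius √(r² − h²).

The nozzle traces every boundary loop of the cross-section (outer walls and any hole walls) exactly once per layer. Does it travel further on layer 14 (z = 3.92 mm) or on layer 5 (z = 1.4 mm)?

Layer 14 (z = 3.92): the cube (footprint 30×28.5) is included at this height (perimeter 117.00 mm); the cylinder at (10.5, -3): section is a regular 8-gon, circumradius r=5.5 (perimeter = 2·8·5.500·sin(180°/8) = 33.68 mm); the r=9.5 sphere at (6.5, 7) contributes a regular 8-gon of circumradius √(9.5²−3.92²) = 8.654 (perimeter = 2·8·8.654·sin(180°/8) = 52.99 mm); After the difference (first − rest): starting from the 30×28.5 cube, the r=5.5 cylinder at (10.5, -3) partially overlaps it — only the 13.51 mm² overlap (of its 85.56 mm²) is removed, clipping the outline; the r=9.5 sphere at (6.5, 7) partially overlaps it — only the 183.72 mm² overlap (of its 211.80 mm²) is removed, clipping the outline — boundary = 127.05 mm; (whole slice rotated 75° about Z — lengths, areas and connectivity unchanged). So its perimeter = 127.05 mm. Layer 5 (z = 1.4): the 30×28.5 cube contributes its full rectangle (perimeter 117.00 mm); the r=5.5 cylinder at (10.5, -3) contributes a regular 8-gon of circumradius 5.5 (perimeter = 2·8·5.500·sin(180°/8) = 33.68 mm); the sphere at (6.5, 7): section is a regular 8-gon, circumradius = √(r²−h²) = √(9.5²−1.4²) = 9.396 (perimeter = 2·8·9.396·sin(180°/8) = 57.53 mm); Subtracting the remaining from the first: starting from the 30×28.5 cube, the r=5.5 cylinder at (10.5, -3) partially overlaps it — only the 13.51 mm² overlap (of its 85.56 mm²) is removed, clipping the outline; the r=9.5 sphere at (6.5, 7) partially overlaps it — only the 203.69 mm² overlap (of its 249.72 mm²) is removed, clipping the outline — boundary = 119.87 mm; (rotated 75° about Z; rotation is an isometry so areas/perimeters/island counts are preserved). So its perimeter = 119.87 mm. Layer 14 is larger (127.05 vs 119.87 mm).

layer 14 (z = 3.92 mm)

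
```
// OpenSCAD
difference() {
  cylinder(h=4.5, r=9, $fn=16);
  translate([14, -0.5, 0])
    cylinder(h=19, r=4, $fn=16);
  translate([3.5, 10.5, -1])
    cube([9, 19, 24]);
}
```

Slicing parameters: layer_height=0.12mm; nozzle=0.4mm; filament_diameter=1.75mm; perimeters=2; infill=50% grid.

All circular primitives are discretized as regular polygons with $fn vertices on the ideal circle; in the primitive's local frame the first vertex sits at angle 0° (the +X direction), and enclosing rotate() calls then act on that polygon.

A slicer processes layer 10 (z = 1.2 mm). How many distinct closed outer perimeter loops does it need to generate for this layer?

1

At z = 1.2 mm: the r=9 cylinder gives a regular 16-gon of circumradius 9 (constant along its height); the r=4 cylinder at (14, -0.5) contributes a regular 16-gon of circumradius 4; the cube at (3.5, 10.5) is present — its section is the full 9×19 rectangle; After the difference (first − rest): starting from the r=9 cylinder, the r=4 cylinder at (14, -0.5) misses the remaining region (no effect); the 9×19 cube at (3.5, 10.5) misses the remaining region (no effect) — 1 connected region. The result has 1 disconnected region.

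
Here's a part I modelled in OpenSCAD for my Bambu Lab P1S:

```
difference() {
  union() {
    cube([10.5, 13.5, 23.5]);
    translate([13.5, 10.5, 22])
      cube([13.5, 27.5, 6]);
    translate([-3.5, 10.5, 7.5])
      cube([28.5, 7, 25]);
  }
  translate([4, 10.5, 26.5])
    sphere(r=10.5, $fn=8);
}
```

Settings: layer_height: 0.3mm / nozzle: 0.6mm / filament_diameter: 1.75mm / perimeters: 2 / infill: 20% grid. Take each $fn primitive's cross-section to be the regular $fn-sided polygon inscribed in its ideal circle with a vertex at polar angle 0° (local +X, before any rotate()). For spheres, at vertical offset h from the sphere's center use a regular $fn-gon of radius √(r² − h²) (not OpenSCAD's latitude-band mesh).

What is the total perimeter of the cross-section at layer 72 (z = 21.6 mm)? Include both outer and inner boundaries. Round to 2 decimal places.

At z = 21.6 mm: the cube (footprint 10.5×13.5) is included at this height (perimeter 48.00 mm); the cube at (13.5, 10.5) is absent (z outside [22, 28]); the 28.5×7 cube at (-3.5, 10.5) contributes its full rectangle (perimeter 71.00 mm); Merging all regions: the regions partially overlap (shared area 31.50 mm²), so the edge portions inside another operand are dropped and the merged outline is re-measured after clipping — boundary = 92.00 mm; the sphere at (4, 10.5): section is a regular 8-gon, circumradius = √(r²−h²) = √(10.5²−4.9²) = 9.287 (perimeter = 2·8·9.287·sin(180°/8) = 56.86 mm); Subtracting the remaining from the first: starting from that combined region, the r=10.5 sphere at (4, 10.5) partially overlaps it — only the 190.93 mm² overlap (of its 243.92 mm²) is removed, clipping the outline — boundary = 79.31 mm. Overall, the cross-section has 3 separate islands. Total boundary length (outer) = 79.31 mm.

79.31 mm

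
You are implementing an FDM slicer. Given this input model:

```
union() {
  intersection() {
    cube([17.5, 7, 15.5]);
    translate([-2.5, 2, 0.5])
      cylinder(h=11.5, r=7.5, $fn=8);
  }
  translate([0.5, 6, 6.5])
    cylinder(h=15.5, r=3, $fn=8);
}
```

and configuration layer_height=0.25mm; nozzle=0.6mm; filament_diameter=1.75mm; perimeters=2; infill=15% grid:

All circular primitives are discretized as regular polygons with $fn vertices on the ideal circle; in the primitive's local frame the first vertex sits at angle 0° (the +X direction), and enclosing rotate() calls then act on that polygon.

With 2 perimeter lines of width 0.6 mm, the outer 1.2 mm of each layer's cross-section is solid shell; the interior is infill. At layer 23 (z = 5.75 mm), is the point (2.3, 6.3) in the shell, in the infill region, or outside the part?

shell

At z = 5.75 mm: the cube is present — its section is the full 17.5×7 rectangle; the r=7.5 cylinder at (-2.5, 2) contributes a regular 8-gon of circumradius 7.5; Keeping only the common overlap: the r=7.5 cylinder at (-2.5, 2) partially overlaps the 17.5×7 cube; clipping to the common part keeps 28.99 mm² — 1 connected region; the cylinder at (0.5, 6) is absent (z outside [6.5, 22]); Combining (union): only that combined region is present, so the union is just that shape — 1 connected region. Overall, the cross-section is a single solid region. The nearest boundary edge runs (0.00, 7.00)→(2.93, 7.00); distance from the point to it = 0.70 mm. The point is inside the cross-section, 0.70 mm from the nearest boundary — within the 1.2 mm shell band (2 × 0.6).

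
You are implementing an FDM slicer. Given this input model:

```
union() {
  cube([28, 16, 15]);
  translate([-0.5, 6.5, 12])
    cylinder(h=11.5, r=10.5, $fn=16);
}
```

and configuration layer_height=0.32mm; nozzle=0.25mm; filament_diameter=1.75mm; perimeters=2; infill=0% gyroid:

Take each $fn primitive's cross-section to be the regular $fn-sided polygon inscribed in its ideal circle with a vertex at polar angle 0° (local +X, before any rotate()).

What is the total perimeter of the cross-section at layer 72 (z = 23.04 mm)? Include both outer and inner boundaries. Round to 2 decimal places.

At z = 23.04 mm: the cube is not intersected at this z (z outside [0, 15]); the r=10.5 cylinder at (-0.5, 6.5) gives a regular 16-gon of circumradius 10.5 (constant along its height) (perimeter = 2·16·10.500·sin(180°/16) = 65.55 mm); Merging all regions: only the r=10.5 cylinder at (-0.5, 6.5) is present, so the union is just that shape — boundary = 65.55 mm. Overall, the cross-section is a single solid region. Total boundary length (outer) = 65.55 mm.

65.55 mm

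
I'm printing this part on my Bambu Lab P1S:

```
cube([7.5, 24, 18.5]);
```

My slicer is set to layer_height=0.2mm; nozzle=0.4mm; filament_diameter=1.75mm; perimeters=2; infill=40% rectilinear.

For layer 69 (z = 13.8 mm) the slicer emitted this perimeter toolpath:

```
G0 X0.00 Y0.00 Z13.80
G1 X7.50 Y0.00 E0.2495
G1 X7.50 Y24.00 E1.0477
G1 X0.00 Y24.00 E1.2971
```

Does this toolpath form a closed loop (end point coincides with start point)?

Start point (G0): (0.00, 0.00). End point (last G1): the path does not return to the start — open.

no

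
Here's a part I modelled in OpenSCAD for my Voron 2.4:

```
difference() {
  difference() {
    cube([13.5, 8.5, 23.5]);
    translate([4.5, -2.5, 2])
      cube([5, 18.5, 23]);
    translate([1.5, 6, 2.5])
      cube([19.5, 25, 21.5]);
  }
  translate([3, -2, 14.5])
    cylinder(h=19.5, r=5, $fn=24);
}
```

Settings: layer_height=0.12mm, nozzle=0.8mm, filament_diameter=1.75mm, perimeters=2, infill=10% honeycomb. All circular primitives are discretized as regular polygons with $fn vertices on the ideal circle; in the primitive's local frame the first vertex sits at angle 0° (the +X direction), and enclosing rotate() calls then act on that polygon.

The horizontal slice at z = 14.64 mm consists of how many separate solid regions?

At z = 14.64 mm: the cube is present — its section is the full 13.5×8.5 rectangle; the cube at (4.5, -2.5) (footprint 5×18.5) is included at this height; the cube at (1.5, 6) is present — its section is the full 19.5×25 rectangle; Taking the first minus the rest: starting from the 13.5×8.5 cube, the 5×18.5 cube at (4.5, -2.5) partially overlaps it — only the 42.50 mm² overlap (of its 92.50 mm²) is removed, clipping the outline; the 19.5×25 cube at (1.5, 6) partially overlaps it — only the 17.50 mm² overlap (of its 487.50 mm²) is removed, clipping the outline — 2 connected regions; the cylinder at (3, -2): section is a regular 24-gon, circumradius r=5; Taking the first minus the rest: starting from that combined region, the r=5 cylinder at (3, -2) partially overlaps it — only the 12.30 mm² overlap (of its 77.65 mm²) is removed, clipping the outline — 2 connected regions. The result has 2 disconnected regions.

2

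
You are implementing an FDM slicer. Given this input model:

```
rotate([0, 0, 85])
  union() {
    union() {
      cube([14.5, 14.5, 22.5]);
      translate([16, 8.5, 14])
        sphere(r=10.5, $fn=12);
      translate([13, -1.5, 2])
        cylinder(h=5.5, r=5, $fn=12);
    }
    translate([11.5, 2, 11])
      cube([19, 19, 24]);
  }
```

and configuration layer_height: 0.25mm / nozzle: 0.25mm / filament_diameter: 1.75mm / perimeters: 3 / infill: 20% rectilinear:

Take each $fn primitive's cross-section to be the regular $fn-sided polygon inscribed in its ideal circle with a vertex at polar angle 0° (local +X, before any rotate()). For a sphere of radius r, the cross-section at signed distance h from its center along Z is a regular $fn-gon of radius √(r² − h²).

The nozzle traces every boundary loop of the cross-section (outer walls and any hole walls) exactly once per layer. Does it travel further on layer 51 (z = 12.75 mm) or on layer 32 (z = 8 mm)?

layer 51 (z = 12.75 mm)

Layer 51 (z = 12.75): the 14.5×14.5 cube contributes its full rectangle (perimeter 58.00 mm); the r=10.5 sphere at (16, 8.5) slices to a regular 12-gon of circumradius 10.425 (√(r²−h²) with h=1.25 from center) (perimeter = 2·12·10.425·sin(180°/12) = 64.76 mm); the cylinder at (13, -1.5) is not intersected at this z (z outside [2, 7.5]); Merging all regions: the regions partially overlap (shared area 110.73 mm²), so the edge portions inside another operand are dropped and the merged outline is re-measured after clipping — boundary = 80.72 mm; the cube at (11.5, 2) (footprint 19×19) is included at this height (perimeter 76.00 mm); Combining (union): the regions partially overlap (shared area 216.46 mm²), so the edge portions inside another operand are dropped and the merged outline is re-measured after clipping — boundary = 100.69 mm; (whole slice rotated 85° about Z — lengths, areas and connectivity unchanged). So its perimeter = 100.69 mm. Layer 32 (z = 8): the cube (footprint 14.5×14.5) is included at this height (perimeter 58.00 mm); the sphere at (16, 8.5): section is a regular 12-gon, circumradius = √(r²−h²) = √(10.5²−6²) = 8.617 (perimeter = 2·12·8.617·sin(180°/12) = 53.52 mm); the cylinder at (13, -1.5) is absent (z outside [2, 7.5]); Taking the union: the regions partially overlap (shared area 79.89 mm²), so the edge portions inside another operand are dropped and the merged outline is re-measured after clipping — boundary = 74.36 mm; the cube at (11.5, 2) is absent (z outside [11, 35]); Taking the union: only the result so far is present, so the union is just that shape — boundary = 74.36 mm; (rotated 85° about Z; rotation is an isometry so areas/perimeters/island counts are preserved). So its perimeter = 74.36 mm. Layer 51 is larger (100.69 vs 74.36 mm).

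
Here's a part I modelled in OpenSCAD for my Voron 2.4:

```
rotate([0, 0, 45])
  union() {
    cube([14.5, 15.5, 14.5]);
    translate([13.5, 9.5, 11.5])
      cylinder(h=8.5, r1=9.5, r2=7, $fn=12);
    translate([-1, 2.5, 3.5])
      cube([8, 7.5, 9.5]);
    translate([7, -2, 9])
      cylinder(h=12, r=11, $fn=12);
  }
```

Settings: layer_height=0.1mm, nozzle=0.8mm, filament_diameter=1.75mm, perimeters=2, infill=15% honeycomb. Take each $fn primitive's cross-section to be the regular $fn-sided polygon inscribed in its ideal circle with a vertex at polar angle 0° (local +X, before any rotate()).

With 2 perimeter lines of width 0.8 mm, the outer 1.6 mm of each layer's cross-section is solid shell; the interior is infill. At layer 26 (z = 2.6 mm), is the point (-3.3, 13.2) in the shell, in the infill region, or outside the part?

At z = 2.6 mm: the cube is present — its section is the full 14.5×15.5 rectangle; the cone at (13.5, 9.5) is absent (z outside [11.5, 20]); the cube at (-1, 2.5) is not intersected at this z (z outside [3.5, 13]); the cylinder at (7, -2) is not intersected at this z (z outside [9, 21]); Merging all regions: only the 14.5×15.5 cube is present, so the union is just that shape — 1 connected region; (whole slice rotated 45° about Z — lengths, areas and connectivity unchanged). Overall, the cross-section is a single solid region. Undo the 45° rotation: the query point maps to (7.000, 11.667) in the un-rotated model frame. The nearest boundary edge runs (14.50, 15.50)→(0.00, 15.50); distance from the point to it = 3.83 mm. The point is inside the cross-section and 3.83 mm from the nearest boundary — more than the 1.6 mm shell width (2 × 0.8), so it's in the infill interior.

infill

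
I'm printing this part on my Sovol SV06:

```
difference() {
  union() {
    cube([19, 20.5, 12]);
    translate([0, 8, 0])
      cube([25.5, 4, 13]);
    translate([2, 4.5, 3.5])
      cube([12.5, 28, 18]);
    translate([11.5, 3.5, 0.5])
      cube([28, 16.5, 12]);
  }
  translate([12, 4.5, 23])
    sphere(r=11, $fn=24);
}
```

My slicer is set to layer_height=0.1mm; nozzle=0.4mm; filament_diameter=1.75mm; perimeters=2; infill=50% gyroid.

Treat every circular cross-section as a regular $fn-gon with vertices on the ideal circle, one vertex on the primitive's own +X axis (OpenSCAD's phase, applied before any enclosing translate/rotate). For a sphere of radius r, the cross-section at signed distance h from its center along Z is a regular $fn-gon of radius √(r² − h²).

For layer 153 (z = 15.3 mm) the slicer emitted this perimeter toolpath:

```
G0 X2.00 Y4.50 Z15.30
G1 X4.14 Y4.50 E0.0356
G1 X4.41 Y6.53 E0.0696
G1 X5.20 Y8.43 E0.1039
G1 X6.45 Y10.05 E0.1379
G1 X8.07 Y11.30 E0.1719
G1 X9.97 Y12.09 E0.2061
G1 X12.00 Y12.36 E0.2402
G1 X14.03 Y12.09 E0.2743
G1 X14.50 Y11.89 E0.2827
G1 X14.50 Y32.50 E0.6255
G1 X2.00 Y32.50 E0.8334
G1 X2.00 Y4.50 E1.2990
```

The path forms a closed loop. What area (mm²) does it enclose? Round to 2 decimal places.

282.89 mm²

Apply the shoelace formula to the sequence of (X, Y) vertices; enclosed area = 282.89 mm².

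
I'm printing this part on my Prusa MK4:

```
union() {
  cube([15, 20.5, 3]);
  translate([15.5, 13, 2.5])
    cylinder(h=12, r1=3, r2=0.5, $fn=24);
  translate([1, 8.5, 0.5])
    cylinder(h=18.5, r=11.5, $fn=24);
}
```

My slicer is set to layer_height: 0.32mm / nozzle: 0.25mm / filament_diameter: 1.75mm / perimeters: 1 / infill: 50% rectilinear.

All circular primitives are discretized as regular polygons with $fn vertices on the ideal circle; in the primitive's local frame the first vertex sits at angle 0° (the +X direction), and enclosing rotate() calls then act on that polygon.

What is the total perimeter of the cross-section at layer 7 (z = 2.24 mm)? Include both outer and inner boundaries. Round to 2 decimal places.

At z = 2.24 mm: the 15×20.5 cube contributes its full rectangle (perimeter 71.00 mm); the cone at (15.5, 13) does not reach this height (z outside [2.5, 14.5]); the cylinder at (1, 8.5): section is a regular 24-gon, circumradius r=11.5 (perimeter = 2·24·11.500·sin(180°/24) = 72.05 mm); Combining (union): the regions partially overlap (shared area 209.93 mm²), so the edge portions inside another operand are dropped and the merged outline is re-measured after clipping — boundary = 85.90 mm. Overall, the cross-section is a single solid region. Total boundary length (outer) = 85.90 mm.

85.90 mm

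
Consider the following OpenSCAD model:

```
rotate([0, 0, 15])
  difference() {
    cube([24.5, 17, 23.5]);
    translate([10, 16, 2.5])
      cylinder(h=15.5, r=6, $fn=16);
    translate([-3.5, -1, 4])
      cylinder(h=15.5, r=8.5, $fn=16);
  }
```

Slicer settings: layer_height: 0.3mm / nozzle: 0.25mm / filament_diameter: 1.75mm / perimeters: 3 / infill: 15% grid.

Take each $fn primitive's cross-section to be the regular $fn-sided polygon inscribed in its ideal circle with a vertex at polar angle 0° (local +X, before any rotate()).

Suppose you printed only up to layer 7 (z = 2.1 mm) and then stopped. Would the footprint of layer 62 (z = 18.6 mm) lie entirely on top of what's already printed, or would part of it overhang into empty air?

entirely on top

Compare the two slices. At z = 2.1: the cube is present — its section is the full 24.5×17 rectangle (area 416.50 mm²); the cylinder at (10, 16) is absent (z outside [2.5, 18]); the cylinder at (-3.5, -1) does not reach this height (z outside [4, 19.5]); Subtracting the remaining from the first: none of the subtracted shapes is present at this height, so the 24.5×17 cube is unchanged — area = 416.50 mm²; (rotated 15° about Z; rotation is an isometry so areas/perimeters/island counts are preserved). At z = 18.6: the cube is present — its section is the full 24.5×17 rectangle (area 416.50 mm²); the cylinder at (10, 16) is not intersected at this z (z outside [2.5, 18]); the r=8.5 cylinder at (-3.5, -1) gives a regular 16-gon of circumradius 8.5 (constant along its height) (area = (16/2)·8.500²·sin(360°/16) = 221.19 mm²); Subtracting the remaining from the first: starting from the 24.5×17 cube (416.50 mm²), the r=8.5 cylinder at (-3.5, -1) partially overlaps it — only the 21.88 mm² overlap (of its 221.19 mm²) is removed, clipping the outline — area = 394.62 mm²; (whole slice rotated 15° about Z — lengths, areas and connectivity unchanged). Checking containment: the cross-section at z = 18.6 is a subset of the cross-section at z = 2.1.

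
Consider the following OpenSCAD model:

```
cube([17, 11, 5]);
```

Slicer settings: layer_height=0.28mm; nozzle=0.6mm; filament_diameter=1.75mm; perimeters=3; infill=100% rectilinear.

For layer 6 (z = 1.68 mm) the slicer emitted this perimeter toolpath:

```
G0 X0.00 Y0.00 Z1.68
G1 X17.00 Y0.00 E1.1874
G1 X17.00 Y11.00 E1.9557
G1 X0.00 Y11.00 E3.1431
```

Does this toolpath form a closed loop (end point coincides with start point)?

no

Start point (G0): (0.00, 0.00). End point (last G1): the path does not return to the start — open.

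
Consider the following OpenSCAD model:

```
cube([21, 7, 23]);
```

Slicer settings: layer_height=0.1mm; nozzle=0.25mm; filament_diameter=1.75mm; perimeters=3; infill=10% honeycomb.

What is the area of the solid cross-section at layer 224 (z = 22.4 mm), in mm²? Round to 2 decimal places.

147.00 mm²

At z = 22.4 mm: the 21×7 cube contributes its full rectangle (area 147.00 mm²). Overall, the cross-section is a single solid region. Net area = 147.00 mm².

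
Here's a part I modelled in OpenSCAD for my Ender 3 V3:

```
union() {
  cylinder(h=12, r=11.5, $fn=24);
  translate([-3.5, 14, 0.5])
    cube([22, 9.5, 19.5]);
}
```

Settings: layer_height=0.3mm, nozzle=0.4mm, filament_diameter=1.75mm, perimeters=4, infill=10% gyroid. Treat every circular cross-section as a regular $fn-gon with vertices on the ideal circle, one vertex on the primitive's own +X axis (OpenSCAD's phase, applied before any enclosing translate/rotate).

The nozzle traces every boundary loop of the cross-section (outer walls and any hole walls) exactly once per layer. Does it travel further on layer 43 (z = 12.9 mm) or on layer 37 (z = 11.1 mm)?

Layer 43 (z = 12.9): the cylinder is not intersected at this z (z outside [0, 12]); the 22×9.5 cube at (-3.5, 14) contributes its full rectangle (perimeter 63.00 mm); Merging all regions: only the 22×9.5 cube at (-3.5, 14) is present, so the union is just that shape — boundary = 63.00 mm. So its perimeter = 63.00 mm. Layer 37 (z = 11.1): the r=11.5 cylinder gives a regular 24-gon of circumradius 11.5 (constant along its height) (perimeter = 2·24·11.500·sin(180°/24) = 72.05 mm); the cube at (-3.5, 14) is present — its section is the full 22×9.5 rectangle (perimeter 63.00 mm); Combining (union): the 2 present regions are separate (no shared area or edge), so areas and boundary lengths simply add and each stays a separate island — boundary = 135.05 mm. So its perimeter = 135.05 mm. Layer 37 is larger (135.05 vs 63.00 mm).

layer 37 (z = 11.1 mm)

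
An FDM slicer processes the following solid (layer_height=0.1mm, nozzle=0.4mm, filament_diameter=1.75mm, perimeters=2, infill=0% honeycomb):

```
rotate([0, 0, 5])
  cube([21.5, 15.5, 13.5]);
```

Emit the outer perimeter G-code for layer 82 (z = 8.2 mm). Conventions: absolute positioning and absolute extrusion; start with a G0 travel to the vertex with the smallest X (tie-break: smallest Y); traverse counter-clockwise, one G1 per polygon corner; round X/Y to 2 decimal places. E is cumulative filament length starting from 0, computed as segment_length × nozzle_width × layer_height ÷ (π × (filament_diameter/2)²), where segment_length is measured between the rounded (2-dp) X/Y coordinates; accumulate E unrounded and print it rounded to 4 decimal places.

G0 X-1.35 Y15.44 Z8.20
G1 X0.00 Y0.00 E0.2577
G1 X21.42 Y1.87 E0.6153
G1 X20.07 Y17.31 E0.8731
G1 X-1.35 Y15.44 E1.2306

At z = 8.2 mm: the cube (footprint 21.5×15.5) is included at this height; (rotated 5° about Z; rotation is an isometry so areas/perimeters/island counts are preserved). The outline is a single polygon with 4 vertices. Extrusion per mm of travel: 0.4 × 0.1 / (π × 0.875²) = 0.016630. Accumulating E over each segment gives final E = 1.2306.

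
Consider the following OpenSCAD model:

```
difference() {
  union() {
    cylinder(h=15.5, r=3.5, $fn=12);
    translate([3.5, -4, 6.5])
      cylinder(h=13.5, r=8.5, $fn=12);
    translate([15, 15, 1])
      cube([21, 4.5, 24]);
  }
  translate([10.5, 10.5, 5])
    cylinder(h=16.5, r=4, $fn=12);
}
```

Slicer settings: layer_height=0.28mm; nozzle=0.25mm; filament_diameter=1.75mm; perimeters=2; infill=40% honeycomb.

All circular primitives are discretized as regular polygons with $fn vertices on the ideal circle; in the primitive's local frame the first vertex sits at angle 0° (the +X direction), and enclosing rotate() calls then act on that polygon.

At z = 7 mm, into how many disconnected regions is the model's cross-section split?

2

At z = 7 mm: the cylinder: section is a regular 12-gon, circumradius r=3.5; the r=8.5 cylinder at (3.5, -4) gives a regular 12-gon of circumradius 8.5 (constant along its height); the 21×4.5 cube at (15, 15) contributes its full rectangle; Taking the union: the regions partially overlap (shared area 35.50 mm²), so overlapping operands fuse into one piece — 2 connected regions; the cylinder at (10.5, 10.5): section is a regular 12-gon, circumradius r=4; After the difference (first − rest): starting from that combined region, the r=4 cylinder at (10.5, 10.5) misses the remaining region (no effect) — 2 connected regions. The result has 2 disconnected regions.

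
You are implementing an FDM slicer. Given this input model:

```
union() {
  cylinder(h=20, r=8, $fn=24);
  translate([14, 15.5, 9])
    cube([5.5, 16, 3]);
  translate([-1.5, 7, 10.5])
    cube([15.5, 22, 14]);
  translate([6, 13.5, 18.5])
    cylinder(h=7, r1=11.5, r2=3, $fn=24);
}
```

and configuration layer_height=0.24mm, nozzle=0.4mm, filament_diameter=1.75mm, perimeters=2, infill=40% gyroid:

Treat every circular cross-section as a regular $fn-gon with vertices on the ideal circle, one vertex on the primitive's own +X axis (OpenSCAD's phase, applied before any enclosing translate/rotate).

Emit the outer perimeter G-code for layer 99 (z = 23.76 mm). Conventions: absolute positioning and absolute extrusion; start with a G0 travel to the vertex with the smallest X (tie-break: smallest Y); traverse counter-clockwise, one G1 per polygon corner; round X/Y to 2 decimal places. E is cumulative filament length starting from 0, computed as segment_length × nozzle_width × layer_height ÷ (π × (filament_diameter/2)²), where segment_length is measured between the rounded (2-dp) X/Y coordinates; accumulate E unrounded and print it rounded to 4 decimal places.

G0 X-1.50 Y7.00 Z23.76
G1 X14.00 Y7.00 E0.6186
G1 X14.00 Y29.00 E1.4967
G1 X-1.50 Y29.00 E2.1153
G1 X-1.50 Y7.00 E2.9934

At z = 23.76 mm: the cylinder does not reach this height (z outside [0, 20]); the cube at (14, 15.5) is not intersected at this z (z outside [9, 12]); the cube at (-1.5, 7) (footprint 15.5×22) is included at this height; the cone at (6, 13.5) (r1=11.5→r2=3) has section circumradius 5.113 here — a regular 24-gon; Merging all regions: the cone at (6, 13.5) lies entirely inside the 15.5×22 cube at (-1.5, 7), so the union is just the 15.5×22 cube at (-1.5, 7) — 1 connected region. The outline is a single polygon with 4 vertices. Extrusion per mm of travel: 0.4 × 0.24 / (π × 0.875²) = 0.039912. Accumulating E over each segment gives final E = 2.9934.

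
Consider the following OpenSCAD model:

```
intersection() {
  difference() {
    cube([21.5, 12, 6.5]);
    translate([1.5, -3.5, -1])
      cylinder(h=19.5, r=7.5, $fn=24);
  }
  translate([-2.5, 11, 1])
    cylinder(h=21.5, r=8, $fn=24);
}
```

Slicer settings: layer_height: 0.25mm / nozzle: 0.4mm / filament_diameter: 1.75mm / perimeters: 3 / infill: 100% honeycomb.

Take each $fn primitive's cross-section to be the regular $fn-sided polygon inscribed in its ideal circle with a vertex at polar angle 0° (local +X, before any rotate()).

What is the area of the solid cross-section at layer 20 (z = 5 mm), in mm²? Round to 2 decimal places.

35.35 mm²

At z = 5 mm: the cube is present — its section is the full 21.5×12 rectangle (area 258.00 mm²); the cylinder at (1.5, -3.5): section is a regular 24-gon, circumradius r=7.5 (area = (24/2)·7.500²·sin(360°/24) = 174.70 mm²); Subtracting the remaining from the first: starting from the 21.5×12 cube (258.00 mm²), the r=7.5 cylinder at (1.5, -3.5) partially overlaps it — only the 24.43 mm² overlap (of its 174.70 mm²) is removed, clipping the outline — area = 233.57 mm²; the cylinder at (-2.5, 11): section is a regular 24-gon, circumradius r=8 (area = (24/2)·8.000²·sin(360°/24) = 198.77 mm²); Taking the intersection: the r=8 cylinder at (-2.5, 11) partially overlaps the result so far; clipping to the common part keeps 35.35 mm² — area = 35.35 mm². Overall, the cross-section is a single solid region. Net area = 35.35 mm².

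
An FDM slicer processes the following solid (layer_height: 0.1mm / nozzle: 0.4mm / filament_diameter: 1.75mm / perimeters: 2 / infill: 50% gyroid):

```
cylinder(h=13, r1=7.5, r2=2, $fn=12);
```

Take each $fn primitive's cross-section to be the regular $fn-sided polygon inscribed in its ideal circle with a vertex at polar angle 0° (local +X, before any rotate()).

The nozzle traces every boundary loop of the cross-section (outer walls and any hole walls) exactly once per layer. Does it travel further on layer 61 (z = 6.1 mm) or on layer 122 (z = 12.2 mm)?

layer 61 (z = 6.1 mm)

Layer 61 (z = 6.1): the cone: at t=0.469 of its height the radius interpolates to r₁+(r₂−r₁)t = 4.919, giving a regular 12-gon of that circumradius (perimeter = 2·12·4.919·sin(180°/12) = 30.56 mm). So its perimeter = 30.56 mm. Layer 122 (z = 12.2): the cone: at t=0.938 of its height the radius interpolates to r₁+(r₂−r₁)t = 2.338, giving a regular 12-gon of that circumradius (perimeter = 2·12·2.338·sin(180°/12) = 14.53 mm). So its perimeter = 14.53 mm. Layer 61 is larger (30.56 vs 14.53 mm).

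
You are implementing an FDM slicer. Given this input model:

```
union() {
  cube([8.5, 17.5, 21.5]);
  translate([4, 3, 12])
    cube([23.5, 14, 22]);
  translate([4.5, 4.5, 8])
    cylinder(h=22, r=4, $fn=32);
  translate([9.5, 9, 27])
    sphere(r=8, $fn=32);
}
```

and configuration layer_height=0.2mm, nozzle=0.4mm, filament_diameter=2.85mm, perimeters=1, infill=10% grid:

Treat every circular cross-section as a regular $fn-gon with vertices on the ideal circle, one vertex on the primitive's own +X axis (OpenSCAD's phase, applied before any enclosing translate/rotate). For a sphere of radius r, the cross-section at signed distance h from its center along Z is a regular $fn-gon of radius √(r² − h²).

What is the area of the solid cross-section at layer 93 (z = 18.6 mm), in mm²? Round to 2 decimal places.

At z = 18.6 mm: the 8.5×17.5 cube contributes its full rectangle (area 148.75 mm²); the cube at (4, 3) is present — its section is the full 23.5×14 rectangle (area 329.00 mm²); the r=4 cylinder at (4.5, 4.5) contributes a regular 32-gon of circumradius 4 (area = (32/2)·4.000²·sin(360°/32) = 49.94 mm²); the sphere at (9.5, 9) is not intersected at this z (|z−center|=8.400 > r=8); Merging all regions: the regions partially overlap — summed areas 527.69 mm² minus the doubly-counted overlap 112.94 mm² gives 414.75 mm² — area = 414.75 mm². Overall, the cross-section is a single solid region. Net area = 414.75 mm².

414.75 mm²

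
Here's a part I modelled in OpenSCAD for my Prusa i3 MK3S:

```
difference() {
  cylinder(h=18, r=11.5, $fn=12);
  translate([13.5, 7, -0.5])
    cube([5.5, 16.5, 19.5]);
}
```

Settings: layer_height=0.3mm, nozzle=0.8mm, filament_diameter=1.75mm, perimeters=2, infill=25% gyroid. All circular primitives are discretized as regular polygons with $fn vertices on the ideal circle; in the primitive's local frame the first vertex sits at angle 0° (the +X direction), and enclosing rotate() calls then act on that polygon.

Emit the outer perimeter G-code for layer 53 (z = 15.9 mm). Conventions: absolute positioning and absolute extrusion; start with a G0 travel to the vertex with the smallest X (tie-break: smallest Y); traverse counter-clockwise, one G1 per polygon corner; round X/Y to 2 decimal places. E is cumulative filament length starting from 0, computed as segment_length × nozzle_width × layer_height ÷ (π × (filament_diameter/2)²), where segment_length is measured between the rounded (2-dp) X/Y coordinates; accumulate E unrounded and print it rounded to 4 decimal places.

At z = 15.9 mm: the cylinder: section is a regular 12-gon, circumradius r=11.5; the cube at (13.5, 7) (footprint 5.5×16.5) is included at this height; After the difference (first − rest): starting from the r=11.5 cylinder, the 5.5×16.5 cube at (13.5, 7) misses the remaining region (no effect) — 1 connected region. The outline is a single polygon with 12 vertices. Extrusion per mm of travel: 0.8 × 0.3 / (π × 0.875²) = 0.099780. Accumulating E over each segment gives final E = 7.1280.

G0 X-11.50 Y0.00 Z15.90
G1 X-9.96 Y-5.75 E0.5940
G1 X-5.75 Y-9.96 E1.1880
G1 X0.00 Y-11.50 E1.7820
G1 X5.75 Y-9.96 E2.3760
G1 X9.96 Y-5.75 E2.9700
G1 X11.50 Y0.00 E3.5640
G1 X9.96 Y5.75 E4.1579
G1 X5.75 Y9.96 E4.7520
G1 X0.00 Y11.50 E5.3460
G1 X-5.75 Y9.96 E5.9399
G1 X-9.96 Y5.75 E6.5340
G1 X-11.50 Y0.00 E7.1280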